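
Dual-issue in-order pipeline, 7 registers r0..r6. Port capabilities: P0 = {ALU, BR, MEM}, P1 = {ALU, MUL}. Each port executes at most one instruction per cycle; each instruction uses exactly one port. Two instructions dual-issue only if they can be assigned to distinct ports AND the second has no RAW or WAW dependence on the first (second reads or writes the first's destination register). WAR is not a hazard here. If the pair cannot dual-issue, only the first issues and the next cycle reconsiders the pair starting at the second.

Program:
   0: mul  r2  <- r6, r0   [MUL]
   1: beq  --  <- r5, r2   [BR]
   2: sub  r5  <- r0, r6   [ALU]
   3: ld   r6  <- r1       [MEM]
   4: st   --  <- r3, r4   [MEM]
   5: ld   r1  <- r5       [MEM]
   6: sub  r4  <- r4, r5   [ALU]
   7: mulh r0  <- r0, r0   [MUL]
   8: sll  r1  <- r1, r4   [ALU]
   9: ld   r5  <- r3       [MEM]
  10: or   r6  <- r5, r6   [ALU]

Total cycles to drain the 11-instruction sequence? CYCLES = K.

CYCLES = 8

  cy0 -> i0 (mul) RAW r2
  cy1 -> i1+i2 (beq sub) dual
  cy2 -> i3 (ld) no-port MEM/MEM
  cy3 -> i4 (st) no-port MEM/MEM
  cy4 -> i5+i6 (ld sub) dual
  cy5 -> i7+i8 (mulh sll) dual
  cy6 -> i9 (ld) RAW r5
  cy7 -> i10 (or) tail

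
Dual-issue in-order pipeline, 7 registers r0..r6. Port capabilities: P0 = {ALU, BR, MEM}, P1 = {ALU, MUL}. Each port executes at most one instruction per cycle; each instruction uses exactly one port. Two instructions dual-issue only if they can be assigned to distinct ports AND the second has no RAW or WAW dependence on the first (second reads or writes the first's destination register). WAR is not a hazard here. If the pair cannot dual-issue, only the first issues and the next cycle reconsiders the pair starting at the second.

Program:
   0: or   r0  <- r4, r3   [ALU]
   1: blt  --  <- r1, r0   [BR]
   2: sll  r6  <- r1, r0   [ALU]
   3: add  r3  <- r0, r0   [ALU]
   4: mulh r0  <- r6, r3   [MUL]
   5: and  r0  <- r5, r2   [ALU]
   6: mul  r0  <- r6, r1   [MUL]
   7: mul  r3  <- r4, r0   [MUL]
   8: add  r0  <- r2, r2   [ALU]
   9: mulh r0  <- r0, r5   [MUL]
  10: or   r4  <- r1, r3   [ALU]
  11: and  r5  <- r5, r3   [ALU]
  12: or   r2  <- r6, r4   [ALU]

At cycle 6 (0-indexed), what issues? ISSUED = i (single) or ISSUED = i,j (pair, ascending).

ISSUED = 7,8

[0] i0  or.ALU  -- RAW r0
[1] i1+i2  blt.BR+sll.ALU  -- dual
[2] i3  add.ALU  -- RAW r3
[3] i4  mulh.MUL  -- WAW r0
[4] i5  and.ALU  -- WAW r0
[5] i6  mul.MUL  -- no-port MUL/MUL
[6] i7+i8  mul.MUL+add.ALU  -- dual
[7] i9+i10  mulh.MUL+or.ALU  -- dual
[8] i11+i12  and.ALU+or.ALU  -- dual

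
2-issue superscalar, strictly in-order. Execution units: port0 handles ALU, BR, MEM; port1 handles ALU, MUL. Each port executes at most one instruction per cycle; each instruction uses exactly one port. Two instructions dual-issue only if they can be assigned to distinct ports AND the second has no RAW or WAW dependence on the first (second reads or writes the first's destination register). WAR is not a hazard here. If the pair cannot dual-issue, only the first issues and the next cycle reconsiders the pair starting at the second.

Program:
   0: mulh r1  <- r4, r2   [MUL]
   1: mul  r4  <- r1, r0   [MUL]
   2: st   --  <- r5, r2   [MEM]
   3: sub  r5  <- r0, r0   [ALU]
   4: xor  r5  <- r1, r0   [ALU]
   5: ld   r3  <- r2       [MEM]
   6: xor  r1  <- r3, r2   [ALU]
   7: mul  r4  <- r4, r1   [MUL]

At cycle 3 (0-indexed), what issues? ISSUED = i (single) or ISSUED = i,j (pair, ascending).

t=0 i0:mulh.MUL ; no-port MUL/MUL
t=1 i1&i2:mul.MUL;st.MEM ; pair
t=2 i3:sub.ALU ; WAW r5
t=3 i4&i5:xor.ALU;ld.MEM ; pair
t=4 i6:xor.ALU ; RAW r1
t=5 i7:mul.MUL ; tail

ISSUED = 4,5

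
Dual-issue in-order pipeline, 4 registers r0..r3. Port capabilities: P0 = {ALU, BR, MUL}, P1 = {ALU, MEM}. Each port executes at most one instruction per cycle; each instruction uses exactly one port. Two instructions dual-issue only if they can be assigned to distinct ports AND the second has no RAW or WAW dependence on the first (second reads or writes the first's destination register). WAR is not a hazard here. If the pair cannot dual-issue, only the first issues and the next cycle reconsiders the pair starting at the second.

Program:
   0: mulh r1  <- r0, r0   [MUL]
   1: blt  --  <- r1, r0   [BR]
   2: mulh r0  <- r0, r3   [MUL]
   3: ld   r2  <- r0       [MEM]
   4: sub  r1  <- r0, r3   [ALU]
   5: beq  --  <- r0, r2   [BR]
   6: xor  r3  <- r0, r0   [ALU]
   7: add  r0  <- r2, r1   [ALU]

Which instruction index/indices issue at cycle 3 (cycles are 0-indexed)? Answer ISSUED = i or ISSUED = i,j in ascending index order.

ISSUED = 3,4

  cy0 -> i0 (mulh) no-port MUL/BR
  cy1 -> i1 (blt) no-port BR/MUL
  cy2 -> i2 (mulh) RAW r0
  cy3 -> i3/i4 (ld+sub) pair
  cy4 -> i5/i6 (beq+xor) pair
  cy5 -> i7 (add) tail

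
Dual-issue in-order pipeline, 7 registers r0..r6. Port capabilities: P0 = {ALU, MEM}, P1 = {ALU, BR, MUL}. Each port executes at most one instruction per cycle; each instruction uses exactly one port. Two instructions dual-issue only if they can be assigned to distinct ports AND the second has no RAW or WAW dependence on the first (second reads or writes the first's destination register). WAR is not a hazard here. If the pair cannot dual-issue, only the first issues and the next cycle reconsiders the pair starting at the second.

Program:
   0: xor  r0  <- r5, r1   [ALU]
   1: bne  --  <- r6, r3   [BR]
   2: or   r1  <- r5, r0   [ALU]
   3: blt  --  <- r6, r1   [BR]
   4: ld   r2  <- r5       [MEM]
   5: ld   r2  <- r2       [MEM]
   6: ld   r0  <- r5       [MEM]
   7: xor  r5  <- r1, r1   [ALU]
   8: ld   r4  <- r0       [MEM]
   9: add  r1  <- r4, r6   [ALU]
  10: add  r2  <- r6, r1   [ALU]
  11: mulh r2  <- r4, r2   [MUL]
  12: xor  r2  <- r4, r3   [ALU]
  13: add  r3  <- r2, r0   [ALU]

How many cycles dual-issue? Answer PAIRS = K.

[0] i0&i1  xor.ALU bne.BR  -- 2-wide
[1] i2  or.ALU  -- RAW r1
[2] i3&i4  blt.BR ld.MEM  -- 2-wide
[3] i5  ld.MEM  -- no-port MEM/MEM
[4] i6&i7  ld.MEM xor.ALU  -- 2-wide
[5] i8  ld.MEM  -- RAW r4
[6] i9  add.ALU  -- RAW r1
[7] i10  add.ALU  -- RAW+WAW r2
[8] i11  mulh.MUL  -- WAW r2
[9] i12  xor.ALU  -- RAW r2
[10] i13  add.ALU  -- tail

PAIRS = 3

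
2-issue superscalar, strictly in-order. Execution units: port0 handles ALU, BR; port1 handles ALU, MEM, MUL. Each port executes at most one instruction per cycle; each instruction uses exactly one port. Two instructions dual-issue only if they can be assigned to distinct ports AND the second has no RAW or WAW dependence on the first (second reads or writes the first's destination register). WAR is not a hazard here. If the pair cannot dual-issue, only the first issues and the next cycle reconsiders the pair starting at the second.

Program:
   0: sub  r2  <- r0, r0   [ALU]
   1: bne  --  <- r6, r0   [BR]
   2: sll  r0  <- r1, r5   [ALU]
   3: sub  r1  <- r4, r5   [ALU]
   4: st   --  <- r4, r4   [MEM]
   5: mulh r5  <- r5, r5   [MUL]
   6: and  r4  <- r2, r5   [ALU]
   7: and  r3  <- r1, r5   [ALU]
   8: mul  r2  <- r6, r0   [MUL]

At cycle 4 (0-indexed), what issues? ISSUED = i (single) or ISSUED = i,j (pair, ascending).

ISSUED = 6,7

c0: i0&i1 sub+bne  dual
c1: i2&i3 sll+sub  dual
c2: i4 st  no-port MEM/MUL
c3: i5 mulh  RAW r5
c4: i6&i7 and+and  dual
c5: i8 mul  tail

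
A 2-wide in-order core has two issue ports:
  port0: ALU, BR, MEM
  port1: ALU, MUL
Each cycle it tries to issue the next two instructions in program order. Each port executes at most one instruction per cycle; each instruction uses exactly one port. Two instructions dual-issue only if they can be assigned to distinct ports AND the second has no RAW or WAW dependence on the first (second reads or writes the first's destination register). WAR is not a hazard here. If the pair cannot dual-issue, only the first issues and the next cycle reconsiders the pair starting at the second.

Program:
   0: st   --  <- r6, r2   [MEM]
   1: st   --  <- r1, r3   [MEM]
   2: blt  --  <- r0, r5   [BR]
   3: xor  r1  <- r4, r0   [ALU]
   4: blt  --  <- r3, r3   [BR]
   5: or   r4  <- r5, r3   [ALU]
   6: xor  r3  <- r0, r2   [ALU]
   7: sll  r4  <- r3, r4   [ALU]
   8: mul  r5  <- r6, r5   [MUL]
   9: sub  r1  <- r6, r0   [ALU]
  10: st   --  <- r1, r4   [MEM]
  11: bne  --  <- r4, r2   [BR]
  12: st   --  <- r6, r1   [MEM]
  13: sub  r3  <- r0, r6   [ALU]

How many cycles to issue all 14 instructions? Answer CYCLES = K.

CYCLES = 10

#0 head=0: st.MEM i0 no-port MEM/MEM
#1 head=1: st.MEM i1 no-port MEM/BR
#2 head=2: blt.BR;xor.ALU i2,i3 pair
#3 head=4: blt.BR;or.ALU i4,i5 pair
#4 head=6: xor.ALU i6 RAW r3
#5 head=7: sll.ALU;mul.MUL i7,i8 pair
#6 head=9: sub.ALU i9 RAW r1
#7 head=10: st.MEM i10 no-port MEM/BR
#8 head=11: bne.BR i11 no-port BR/MEM
#9 head=12: st.MEM;sub.ALU i12,i13 pair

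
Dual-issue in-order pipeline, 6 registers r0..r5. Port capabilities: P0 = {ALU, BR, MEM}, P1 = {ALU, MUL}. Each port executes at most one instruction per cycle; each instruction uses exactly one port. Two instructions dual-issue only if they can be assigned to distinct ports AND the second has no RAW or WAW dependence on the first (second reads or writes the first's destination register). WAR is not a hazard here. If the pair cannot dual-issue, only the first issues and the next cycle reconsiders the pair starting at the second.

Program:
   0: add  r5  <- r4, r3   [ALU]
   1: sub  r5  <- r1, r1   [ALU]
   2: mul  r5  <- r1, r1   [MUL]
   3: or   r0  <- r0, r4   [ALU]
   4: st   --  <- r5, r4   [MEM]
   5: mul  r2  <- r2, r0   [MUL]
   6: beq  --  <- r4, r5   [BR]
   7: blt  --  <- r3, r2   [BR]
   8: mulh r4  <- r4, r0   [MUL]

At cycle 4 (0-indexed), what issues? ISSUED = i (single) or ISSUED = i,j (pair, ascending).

ISSUED = 6

[0] i0  add.ALU  -- WAW r5
[1] i1  sub.ALU  -- WAW r5
[2] i2/i3  mul.MUL;or.ALU  -- 2-wide
[3] i4/i5  st.MEM;mul.MUL  -- 2-wide
[4] i6  beq.BR  -- no-port BR/BR
[5] i7/i8  blt.BR;mulh.MUL  -- 2-wide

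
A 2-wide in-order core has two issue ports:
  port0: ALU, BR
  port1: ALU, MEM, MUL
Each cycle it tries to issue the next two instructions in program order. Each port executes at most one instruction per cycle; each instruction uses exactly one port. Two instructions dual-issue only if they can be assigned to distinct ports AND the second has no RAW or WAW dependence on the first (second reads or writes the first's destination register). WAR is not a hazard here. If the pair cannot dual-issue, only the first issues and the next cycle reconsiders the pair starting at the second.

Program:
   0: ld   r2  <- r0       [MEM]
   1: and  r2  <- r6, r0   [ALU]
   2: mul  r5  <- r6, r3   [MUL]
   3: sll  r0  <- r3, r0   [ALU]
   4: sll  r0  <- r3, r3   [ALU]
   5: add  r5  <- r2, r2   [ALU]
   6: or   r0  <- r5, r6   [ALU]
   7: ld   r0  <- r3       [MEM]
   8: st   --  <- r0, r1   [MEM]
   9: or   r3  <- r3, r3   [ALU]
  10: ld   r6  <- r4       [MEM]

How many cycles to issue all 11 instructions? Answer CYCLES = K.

c0: i0 ld  WAW r2
c1: i1&i2 and+mul  2-wide
c2: i3 sll  WAW r0
c3: i4&i5 sll+add  2-wide
c4: i6 or  WAW r0
c5: i7 ld  no-port MEM/MEM
c6: i8&i9 st+or  2-wide
c7: i10 ld  tail

CYCLES = 8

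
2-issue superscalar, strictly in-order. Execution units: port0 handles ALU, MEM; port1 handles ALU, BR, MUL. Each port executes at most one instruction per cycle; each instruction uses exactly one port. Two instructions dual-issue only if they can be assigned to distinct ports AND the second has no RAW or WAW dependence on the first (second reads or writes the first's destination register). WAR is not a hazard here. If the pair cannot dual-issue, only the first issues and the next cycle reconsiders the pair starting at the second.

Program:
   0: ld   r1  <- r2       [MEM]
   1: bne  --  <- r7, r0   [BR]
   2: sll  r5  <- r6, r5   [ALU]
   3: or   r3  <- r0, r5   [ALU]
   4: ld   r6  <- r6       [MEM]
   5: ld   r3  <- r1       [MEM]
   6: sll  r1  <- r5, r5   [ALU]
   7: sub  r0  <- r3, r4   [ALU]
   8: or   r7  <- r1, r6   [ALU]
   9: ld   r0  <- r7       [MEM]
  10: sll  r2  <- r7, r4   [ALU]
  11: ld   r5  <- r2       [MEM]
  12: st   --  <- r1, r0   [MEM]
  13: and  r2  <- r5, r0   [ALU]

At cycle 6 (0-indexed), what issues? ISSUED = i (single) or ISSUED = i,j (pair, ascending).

0. ld.MEM+bne.BR @i0,i1  | 2-wide
1. sll.ALU @i2  | RAW r5
2. or.ALU+ld.MEM @i3,i4  | 2-wide
3. ld.MEM+sll.ALU @i5,i6  | 2-wide
4. sub.ALU+or.ALU @i7,i8  | 2-wide
5. ld.MEM+sll.ALU @i9,i10  | 2-wide
6. ld.MEM @i11  | no-port MEM/MEM
7. st.MEM+and.ALU @i12,i13  | 2-wide

ISSUED = 11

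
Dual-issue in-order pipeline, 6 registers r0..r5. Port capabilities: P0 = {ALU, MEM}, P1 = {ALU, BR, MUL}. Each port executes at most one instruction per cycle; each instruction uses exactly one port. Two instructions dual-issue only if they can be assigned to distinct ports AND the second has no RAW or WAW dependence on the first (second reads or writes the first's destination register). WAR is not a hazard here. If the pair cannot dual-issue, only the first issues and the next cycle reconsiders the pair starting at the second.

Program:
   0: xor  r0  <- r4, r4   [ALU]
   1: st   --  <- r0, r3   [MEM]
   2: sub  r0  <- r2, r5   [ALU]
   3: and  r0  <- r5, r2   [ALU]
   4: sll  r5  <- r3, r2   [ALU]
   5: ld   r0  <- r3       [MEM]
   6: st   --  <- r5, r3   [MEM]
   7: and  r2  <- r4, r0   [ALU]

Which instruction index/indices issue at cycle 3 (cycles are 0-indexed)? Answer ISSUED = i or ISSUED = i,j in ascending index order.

0. xor @i0  | RAW r0
1. st/sub @i1/i2  | 2-wide
2. and/sll @i3/i4  | 2-wide
3. ld @i5  | no-port MEM/MEM
4. st/and @i6/i7  | 2-wide

ISSUED = 5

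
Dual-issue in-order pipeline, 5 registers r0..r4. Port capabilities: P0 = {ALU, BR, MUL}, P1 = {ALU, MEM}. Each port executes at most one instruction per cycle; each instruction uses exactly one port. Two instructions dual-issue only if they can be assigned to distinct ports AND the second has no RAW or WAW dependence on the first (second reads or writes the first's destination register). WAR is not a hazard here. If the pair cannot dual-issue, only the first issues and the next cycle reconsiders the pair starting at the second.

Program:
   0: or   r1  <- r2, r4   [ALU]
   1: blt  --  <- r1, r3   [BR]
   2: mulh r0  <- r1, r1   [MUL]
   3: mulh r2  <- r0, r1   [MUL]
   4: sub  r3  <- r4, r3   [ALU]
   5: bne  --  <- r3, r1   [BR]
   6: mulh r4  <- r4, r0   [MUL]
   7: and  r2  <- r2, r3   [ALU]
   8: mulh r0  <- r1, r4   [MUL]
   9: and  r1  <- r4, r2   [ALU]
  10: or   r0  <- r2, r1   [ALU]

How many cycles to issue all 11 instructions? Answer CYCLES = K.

0. or.ALU @i0  | RAW r1
1. blt.BR @i1  | no-port BR/MUL
2. mulh.MUL @i2  | no-port MUL/MUL
3. mulh.MUL sub.ALU @i3&i4  | 2-wide
4. bne.BR @i5  | no-port BR/MUL
5. mulh.MUL and.ALU @i6&i7  | 2-wide
6. mulh.MUL and.ALU @i8&i9  | 2-wide
7. or.ALU @i10  | tail

CYCLES = 8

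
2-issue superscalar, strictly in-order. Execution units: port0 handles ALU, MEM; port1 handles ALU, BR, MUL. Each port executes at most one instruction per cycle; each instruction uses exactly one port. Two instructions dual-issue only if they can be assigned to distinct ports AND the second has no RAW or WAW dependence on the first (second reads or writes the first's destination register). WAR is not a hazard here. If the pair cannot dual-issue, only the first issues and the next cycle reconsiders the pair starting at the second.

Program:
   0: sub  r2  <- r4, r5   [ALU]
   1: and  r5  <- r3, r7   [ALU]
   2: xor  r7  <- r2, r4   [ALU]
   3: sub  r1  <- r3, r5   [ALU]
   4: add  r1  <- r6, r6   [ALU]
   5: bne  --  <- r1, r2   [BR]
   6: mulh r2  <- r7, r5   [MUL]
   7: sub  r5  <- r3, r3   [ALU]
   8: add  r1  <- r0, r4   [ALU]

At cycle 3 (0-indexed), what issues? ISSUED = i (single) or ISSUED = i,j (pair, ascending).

ISSUED = 5

#0 head=0: sub.ALU;and.ALU i0/i1 dual
#1 head=2: xor.ALU;sub.ALU i2/i3 dual
#2 head=4: add.ALU i4 RAW r1
#3 head=5: bne.BR i5 no-port BR/MUL
#4 head=6: mulh.MUL;sub.ALU i6/i7 dual
#5 head=8: add.ALU i8 tail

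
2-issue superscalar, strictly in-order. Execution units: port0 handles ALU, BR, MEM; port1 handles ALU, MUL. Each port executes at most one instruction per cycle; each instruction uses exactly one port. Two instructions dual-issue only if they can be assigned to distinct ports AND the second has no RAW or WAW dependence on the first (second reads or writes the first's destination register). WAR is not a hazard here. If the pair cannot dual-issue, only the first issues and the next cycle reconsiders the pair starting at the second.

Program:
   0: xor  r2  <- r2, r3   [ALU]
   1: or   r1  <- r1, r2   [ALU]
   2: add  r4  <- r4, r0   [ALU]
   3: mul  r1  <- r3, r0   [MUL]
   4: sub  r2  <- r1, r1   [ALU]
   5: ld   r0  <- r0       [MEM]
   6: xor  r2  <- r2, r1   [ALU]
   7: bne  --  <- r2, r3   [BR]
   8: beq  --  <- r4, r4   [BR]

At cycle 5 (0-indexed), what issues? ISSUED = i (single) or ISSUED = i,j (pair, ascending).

ISSUED = 7

c0: i0 xor.ALU  RAW r2
c1: i1+i2 or.ALU/add.ALU  2-wide
c2: i3 mul.MUL  RAW r1
c3: i4+i5 sub.ALU/ld.MEM  2-wide
c4: i6 xor.ALU  RAW r2
c5: i7 bne.BR  no-port BR/BR
c6: i8 beq.BR  tail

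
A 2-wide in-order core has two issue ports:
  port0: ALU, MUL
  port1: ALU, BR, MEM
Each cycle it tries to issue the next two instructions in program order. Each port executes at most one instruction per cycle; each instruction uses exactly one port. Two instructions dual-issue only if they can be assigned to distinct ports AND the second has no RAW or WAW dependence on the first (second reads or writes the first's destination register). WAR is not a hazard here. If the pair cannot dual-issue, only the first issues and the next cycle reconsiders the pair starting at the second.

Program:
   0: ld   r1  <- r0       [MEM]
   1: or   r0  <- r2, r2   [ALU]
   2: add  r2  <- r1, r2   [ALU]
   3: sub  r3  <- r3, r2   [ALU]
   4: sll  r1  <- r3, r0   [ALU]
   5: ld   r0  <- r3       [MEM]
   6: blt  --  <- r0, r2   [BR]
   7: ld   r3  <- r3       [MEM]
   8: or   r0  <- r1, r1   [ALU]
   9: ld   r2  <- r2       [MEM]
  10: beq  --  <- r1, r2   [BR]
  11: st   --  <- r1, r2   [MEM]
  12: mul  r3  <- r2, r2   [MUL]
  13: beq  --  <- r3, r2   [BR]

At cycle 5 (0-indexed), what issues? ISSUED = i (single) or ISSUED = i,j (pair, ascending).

ISSUED = 7,8

0. ld.MEM+or.ALU @i0,i1  | pair
1. add.ALU @i2  | RAW r2
2. sub.ALU @i3  | RAW r3
3. sll.ALU+ld.MEM @i4,i5  | pair
4. blt.BR @i6  | no-port BR/MEM
5. ld.MEM+or.ALU @i7,i8  | pair
6. ld.MEM @i9  | no-port MEM/BR
7. beq.BR @i10  | no-port BR/MEM
8. st.MEM+mul.MUL @i11,i12  | pair
9. beq.BR @i13  | tail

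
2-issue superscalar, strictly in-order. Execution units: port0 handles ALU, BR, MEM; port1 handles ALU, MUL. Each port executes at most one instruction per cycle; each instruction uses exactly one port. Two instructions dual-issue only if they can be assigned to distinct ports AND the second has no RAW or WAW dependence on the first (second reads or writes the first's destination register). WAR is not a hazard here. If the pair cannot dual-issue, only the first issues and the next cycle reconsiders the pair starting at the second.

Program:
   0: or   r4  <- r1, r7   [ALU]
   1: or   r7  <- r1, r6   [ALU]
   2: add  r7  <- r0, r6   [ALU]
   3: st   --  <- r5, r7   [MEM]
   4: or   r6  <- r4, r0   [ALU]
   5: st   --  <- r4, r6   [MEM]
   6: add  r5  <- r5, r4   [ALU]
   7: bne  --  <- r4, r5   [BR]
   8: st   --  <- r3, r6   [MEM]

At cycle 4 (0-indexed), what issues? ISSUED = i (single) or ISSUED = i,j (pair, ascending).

ISSUED = 7

c0: i0&i1 or or  dual
c1: i2 add  RAW r7
c2: i3&i4 st or  dual
c3: i5&i6 st add  dual
c4: i7 bne  no-port BR/MEM
c5: i8 st  tail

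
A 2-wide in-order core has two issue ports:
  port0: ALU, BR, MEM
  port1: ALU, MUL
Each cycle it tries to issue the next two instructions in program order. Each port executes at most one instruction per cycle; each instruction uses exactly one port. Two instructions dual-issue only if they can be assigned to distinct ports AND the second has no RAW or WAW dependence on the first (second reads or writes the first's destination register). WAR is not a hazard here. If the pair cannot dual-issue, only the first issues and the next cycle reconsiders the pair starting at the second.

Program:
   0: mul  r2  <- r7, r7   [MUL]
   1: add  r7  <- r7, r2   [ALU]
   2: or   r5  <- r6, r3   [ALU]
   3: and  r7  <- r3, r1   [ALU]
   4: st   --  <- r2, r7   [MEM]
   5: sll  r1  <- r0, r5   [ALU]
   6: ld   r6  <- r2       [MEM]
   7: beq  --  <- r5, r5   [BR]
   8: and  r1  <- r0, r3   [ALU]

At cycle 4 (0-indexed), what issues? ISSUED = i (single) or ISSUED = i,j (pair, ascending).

ISSUED = 6

#0 head=0: mul i0 RAW r2
#1 head=1: add or i1+i2 dual
#2 head=3: and i3 RAW r7
#3 head=4: st sll i4+i5 dual
#4 head=6: ld i6 no-port MEM/BR
#5 head=7: beq and i7+i8 dual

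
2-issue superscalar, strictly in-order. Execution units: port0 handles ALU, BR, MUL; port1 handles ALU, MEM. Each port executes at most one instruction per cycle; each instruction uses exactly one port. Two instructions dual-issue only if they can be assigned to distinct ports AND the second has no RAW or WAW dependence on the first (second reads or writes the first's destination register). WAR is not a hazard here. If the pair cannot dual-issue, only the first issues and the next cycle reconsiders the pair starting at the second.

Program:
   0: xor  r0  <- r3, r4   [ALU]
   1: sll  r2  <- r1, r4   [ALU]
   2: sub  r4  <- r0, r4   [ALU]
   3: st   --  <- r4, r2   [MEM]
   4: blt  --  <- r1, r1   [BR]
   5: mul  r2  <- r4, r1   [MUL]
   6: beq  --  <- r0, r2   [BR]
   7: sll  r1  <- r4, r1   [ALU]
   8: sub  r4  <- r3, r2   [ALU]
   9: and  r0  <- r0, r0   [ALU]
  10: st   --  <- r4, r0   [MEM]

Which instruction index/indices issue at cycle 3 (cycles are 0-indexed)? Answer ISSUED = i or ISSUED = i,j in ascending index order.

c0: i0+i1 xor;sll  2-wide
c1: i2 sub  RAW r4
c2: i3+i4 st;blt  2-wide
c3: i5 mul  no-port MUL/BR
c4: i6+i7 beq;sll  2-wide
c5: i8+i9 sub;and  2-wide
c6: i10 st  tail

ISSUED = 5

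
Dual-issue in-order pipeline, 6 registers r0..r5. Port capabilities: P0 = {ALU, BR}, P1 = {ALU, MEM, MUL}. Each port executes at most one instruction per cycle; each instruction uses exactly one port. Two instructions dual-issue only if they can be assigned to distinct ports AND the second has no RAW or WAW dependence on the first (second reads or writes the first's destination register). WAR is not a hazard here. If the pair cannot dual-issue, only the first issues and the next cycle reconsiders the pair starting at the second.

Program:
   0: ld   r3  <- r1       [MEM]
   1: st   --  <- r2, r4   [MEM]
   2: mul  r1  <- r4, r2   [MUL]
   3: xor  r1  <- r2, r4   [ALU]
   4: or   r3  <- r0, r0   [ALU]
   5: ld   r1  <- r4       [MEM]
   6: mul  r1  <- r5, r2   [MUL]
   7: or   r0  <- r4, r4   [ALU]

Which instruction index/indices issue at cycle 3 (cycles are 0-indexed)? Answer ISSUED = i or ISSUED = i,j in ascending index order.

c0: i0 ld  no-port MEM/MEM
c1: i1 st  no-port MEM/MUL
c2: i2 mul  WAW r1
c3: i3,i4 xor/or  dual
c4: i5 ld  no-port MEM/MUL
c5: i6,i7 mul/or  dual

ISSUED = 3,4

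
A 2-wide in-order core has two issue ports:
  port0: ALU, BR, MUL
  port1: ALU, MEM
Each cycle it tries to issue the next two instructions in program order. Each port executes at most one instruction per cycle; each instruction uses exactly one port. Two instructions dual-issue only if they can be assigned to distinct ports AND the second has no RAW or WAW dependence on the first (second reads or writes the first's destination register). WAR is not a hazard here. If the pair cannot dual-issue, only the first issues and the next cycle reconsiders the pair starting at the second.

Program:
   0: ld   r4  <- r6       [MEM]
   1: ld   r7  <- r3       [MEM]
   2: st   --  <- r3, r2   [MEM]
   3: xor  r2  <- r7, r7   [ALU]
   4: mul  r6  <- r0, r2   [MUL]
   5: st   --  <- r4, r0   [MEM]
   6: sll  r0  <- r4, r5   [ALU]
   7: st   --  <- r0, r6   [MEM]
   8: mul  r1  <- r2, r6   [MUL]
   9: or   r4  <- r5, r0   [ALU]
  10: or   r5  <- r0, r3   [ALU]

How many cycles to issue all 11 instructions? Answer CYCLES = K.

CYCLES = 7

t=0 i0:ld ; no-port MEM/MEM
t=1 i1:ld ; no-port MEM/MEM
t=2 i2&i3:st xor ; pair
t=3 i4&i5:mul st ; pair
t=4 i6:sll ; RAW r0
t=5 i7&i8:st mul ; pair
t=6 i9&i10:or or ; pair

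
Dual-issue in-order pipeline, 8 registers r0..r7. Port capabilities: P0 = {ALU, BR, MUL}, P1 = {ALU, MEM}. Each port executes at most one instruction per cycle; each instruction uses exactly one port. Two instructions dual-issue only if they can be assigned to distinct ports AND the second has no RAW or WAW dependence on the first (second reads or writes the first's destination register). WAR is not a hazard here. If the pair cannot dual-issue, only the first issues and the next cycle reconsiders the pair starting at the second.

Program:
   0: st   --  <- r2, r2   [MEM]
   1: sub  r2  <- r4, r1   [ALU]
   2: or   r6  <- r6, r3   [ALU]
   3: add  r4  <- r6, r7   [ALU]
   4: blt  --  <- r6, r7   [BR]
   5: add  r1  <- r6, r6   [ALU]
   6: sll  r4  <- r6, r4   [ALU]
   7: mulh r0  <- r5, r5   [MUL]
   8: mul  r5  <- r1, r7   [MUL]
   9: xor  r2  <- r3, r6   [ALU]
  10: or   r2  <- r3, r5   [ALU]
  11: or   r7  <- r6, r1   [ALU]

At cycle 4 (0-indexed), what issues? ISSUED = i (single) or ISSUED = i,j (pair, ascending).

ISSUED = 7

t=0 i0,i1:st+sub ; 2-wide
t=1 i2:or ; RAW r6
t=2 i3,i4:add+blt ; 2-wide
t=3 i5,i6:add+sll ; 2-wide
t=4 i7:mulh ; no-port MUL/MUL
t=5 i8,i9:mul+xor ; 2-wide
t=6 i10,i11:or+or ; 2-wide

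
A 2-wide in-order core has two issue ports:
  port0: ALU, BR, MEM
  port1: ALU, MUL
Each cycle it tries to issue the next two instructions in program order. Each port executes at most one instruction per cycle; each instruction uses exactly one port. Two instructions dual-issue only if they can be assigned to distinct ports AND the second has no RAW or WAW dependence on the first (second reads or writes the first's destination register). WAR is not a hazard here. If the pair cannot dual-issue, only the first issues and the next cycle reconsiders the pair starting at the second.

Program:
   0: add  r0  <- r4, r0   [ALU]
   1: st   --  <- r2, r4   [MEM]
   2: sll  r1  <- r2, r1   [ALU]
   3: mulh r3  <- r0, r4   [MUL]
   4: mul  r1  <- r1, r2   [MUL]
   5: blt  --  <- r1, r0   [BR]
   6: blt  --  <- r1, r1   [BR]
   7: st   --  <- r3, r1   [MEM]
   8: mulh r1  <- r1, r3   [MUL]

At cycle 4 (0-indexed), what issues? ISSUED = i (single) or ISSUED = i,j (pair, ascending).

c0: i0+i1 add st  pair
c1: i2+i3 sll mulh  pair
c2: i4 mul  RAW r1
c3: i5 blt  no-port BR/BR
c4: i6 blt  no-port BR/MEM
c5: i7+i8 st mulh  pair

ISSUED = 6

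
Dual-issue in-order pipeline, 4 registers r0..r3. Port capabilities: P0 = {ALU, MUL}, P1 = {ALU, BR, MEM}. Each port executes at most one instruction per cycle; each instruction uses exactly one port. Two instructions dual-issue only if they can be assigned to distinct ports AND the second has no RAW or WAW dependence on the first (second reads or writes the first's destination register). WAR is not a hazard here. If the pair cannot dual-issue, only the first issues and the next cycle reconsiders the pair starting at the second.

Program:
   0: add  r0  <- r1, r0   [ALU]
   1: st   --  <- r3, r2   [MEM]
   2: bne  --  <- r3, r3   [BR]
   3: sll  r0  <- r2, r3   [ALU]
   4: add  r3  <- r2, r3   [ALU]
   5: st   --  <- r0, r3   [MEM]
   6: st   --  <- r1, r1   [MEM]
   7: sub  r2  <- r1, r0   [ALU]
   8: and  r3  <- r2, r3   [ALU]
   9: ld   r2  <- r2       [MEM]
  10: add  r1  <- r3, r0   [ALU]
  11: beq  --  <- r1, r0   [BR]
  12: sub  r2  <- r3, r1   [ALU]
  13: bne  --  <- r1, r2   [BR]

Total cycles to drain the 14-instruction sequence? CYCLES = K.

#0 head=0: add+st i0&i1 2-wide
#1 head=2: bne+sll i2&i3 2-wide
#2 head=4: add i4 RAW r3
#3 head=5: st i5 no-port MEM/MEM
#4 head=6: st+sub i6&i7 2-wide
#5 head=8: and+ld i8&i9 2-wide
#6 head=10: add i10 RAW r1
#7 head=11: beq+sub i11&i12 2-wide
#8 head=13: bne i13 tail

CYCLES = 9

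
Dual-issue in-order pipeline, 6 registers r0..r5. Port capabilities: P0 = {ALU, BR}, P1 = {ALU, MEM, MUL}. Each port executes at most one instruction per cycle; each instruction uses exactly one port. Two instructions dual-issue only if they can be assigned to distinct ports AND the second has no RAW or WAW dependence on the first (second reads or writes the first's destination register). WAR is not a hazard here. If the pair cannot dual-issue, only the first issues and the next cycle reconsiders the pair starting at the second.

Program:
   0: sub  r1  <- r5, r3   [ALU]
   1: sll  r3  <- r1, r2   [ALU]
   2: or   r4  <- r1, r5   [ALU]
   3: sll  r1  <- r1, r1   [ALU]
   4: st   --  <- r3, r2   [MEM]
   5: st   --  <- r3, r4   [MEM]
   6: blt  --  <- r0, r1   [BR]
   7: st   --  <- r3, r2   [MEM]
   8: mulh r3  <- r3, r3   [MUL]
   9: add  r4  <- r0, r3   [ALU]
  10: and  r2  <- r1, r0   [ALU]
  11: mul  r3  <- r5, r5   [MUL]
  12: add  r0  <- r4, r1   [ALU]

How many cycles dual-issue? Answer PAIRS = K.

[0] i0  sub.ALU  -- RAW r1
[1] i1/i2  sll.ALU/or.ALU  -- 2-wide
[2] i3/i4  sll.ALU/st.MEM  -- 2-wide
[3] i5/i6  st.MEM/blt.BR  -- 2-wide
[4] i7  st.MEM  -- no-port MEM/MUL
[5] i8  mulh.MUL  -- RAW r3
[6] i9/i10  add.ALU/and.ALU  -- 2-wide
[7] i11/i12  mul.MUL/add.ALU  -- 2-wide

PAIRS = 5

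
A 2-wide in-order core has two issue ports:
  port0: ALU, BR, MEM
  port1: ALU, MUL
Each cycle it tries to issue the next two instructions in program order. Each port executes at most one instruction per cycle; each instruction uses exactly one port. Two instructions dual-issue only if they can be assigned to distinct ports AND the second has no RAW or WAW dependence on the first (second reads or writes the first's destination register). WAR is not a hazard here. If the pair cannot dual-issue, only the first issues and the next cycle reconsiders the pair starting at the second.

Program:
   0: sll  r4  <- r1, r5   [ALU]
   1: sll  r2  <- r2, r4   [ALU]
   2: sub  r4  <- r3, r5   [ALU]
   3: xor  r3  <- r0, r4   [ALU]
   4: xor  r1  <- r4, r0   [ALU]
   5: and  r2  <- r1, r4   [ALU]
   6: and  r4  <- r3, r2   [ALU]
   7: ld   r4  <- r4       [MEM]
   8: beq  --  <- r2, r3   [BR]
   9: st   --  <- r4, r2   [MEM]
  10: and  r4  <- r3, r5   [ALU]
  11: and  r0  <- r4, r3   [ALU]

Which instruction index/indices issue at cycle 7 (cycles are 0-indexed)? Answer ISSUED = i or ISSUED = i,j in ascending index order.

ISSUED = 9,10

#0 head=0: sll i0 RAW r4
#1 head=1: sll/sub i1/i2 pair
#2 head=3: xor/xor i3/i4 pair
#3 head=5: and i5 RAW r2
#4 head=6: and i6 RAW+WAW r4
#5 head=7: ld i7 no-port MEM/BR
#6 head=8: beq i8 no-port BR/MEM
#7 head=9: st/and i9/i10 pair
#8 head=11: and i11 tail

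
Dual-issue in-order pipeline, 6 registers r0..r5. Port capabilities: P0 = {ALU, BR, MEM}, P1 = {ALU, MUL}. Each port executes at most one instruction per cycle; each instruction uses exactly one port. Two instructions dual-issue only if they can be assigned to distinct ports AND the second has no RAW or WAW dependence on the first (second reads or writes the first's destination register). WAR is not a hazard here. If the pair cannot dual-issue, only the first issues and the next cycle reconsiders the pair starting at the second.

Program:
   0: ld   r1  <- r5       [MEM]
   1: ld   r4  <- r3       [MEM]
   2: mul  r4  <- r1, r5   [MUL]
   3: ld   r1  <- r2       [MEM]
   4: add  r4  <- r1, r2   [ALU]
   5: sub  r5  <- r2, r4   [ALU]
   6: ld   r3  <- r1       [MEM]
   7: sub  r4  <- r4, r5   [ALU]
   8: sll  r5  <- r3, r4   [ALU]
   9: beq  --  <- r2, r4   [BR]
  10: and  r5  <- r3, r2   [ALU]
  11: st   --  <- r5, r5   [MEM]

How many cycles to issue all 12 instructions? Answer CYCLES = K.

CYCLES = 9

c0: i0 ld  no-port MEM/MEM
c1: i1 ld  WAW r4
c2: i2,i3 mul;ld  2-wide
c3: i4 add  RAW r4
c4: i5,i6 sub;ld  2-wide
c5: i7 sub  RAW r4
c6: i8,i9 sll;beq  2-wide
c7: i10 and  RAW r5
c8: i11 st  tail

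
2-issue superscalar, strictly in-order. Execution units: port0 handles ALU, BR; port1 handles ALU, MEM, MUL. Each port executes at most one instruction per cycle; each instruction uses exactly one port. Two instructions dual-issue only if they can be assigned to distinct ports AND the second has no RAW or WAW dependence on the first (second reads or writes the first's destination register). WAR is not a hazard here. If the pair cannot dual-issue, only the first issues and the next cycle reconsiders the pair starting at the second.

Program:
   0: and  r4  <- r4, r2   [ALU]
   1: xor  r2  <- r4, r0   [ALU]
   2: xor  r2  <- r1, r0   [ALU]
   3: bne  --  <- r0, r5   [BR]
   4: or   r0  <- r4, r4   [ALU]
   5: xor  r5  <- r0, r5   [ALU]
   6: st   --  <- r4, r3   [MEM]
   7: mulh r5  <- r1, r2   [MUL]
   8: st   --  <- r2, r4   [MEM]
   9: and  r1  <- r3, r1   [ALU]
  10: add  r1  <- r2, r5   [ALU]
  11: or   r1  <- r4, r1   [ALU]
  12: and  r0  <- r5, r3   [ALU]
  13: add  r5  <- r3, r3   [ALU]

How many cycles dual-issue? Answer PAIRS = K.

[0] i0  and.ALU  -- RAW r4
[1] i1  xor.ALU  -- WAW r2
[2] i2,i3  xor.ALU bne.BR  -- 2-wide
[3] i4  or.ALU  -- RAW r0
[4] i5,i6  xor.ALU st.MEM  -- 2-wide
[5] i7  mulh.MUL  -- no-port MUL/MEM
[6] i8,i9  st.MEM and.ALU  -- 2-wide
[7] i10  add.ALU  -- RAW+WAW r1
[8] i11,i12  or.ALU and.ALU  -- 2-wide
[9] i13  add.ALU  -- tail

PAIRS = 4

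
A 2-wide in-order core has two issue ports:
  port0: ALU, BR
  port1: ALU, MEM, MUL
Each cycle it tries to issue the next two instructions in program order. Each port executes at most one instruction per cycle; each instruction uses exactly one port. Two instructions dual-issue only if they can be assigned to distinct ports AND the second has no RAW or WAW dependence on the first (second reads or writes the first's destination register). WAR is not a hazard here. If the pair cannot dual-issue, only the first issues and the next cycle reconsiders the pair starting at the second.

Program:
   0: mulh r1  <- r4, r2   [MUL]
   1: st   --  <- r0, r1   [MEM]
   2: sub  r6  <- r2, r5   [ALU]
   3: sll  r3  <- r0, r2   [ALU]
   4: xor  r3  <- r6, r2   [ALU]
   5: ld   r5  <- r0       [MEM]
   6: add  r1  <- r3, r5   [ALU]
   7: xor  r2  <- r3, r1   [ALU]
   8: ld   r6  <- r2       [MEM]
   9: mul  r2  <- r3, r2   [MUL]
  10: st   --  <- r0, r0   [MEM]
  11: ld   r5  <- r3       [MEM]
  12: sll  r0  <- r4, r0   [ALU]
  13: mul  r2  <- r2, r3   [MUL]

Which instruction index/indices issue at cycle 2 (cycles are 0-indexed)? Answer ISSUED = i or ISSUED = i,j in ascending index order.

ISSUED = 3

t=0 i0:mulh.MUL ; no-port MUL/MEM
t=1 i1/i2:st.MEM+sub.ALU ; 2-wide
t=2 i3:sll.ALU ; WAW r3
t=3 i4/i5:xor.ALU+ld.MEM ; 2-wide
t=4 i6:add.ALU ; RAW r1
t=5 i7:xor.ALU ; RAW r2
t=6 i8:ld.MEM ; no-port MEM/MUL
t=7 i9:mul.MUL ; no-port MUL/MEM
t=8 i10:st.MEM ; no-port MEM/MEM
t=9 i11/i12:ld.MEM+sll.ALU ; 2-wide
t=10 i13:mul.MUL ; tail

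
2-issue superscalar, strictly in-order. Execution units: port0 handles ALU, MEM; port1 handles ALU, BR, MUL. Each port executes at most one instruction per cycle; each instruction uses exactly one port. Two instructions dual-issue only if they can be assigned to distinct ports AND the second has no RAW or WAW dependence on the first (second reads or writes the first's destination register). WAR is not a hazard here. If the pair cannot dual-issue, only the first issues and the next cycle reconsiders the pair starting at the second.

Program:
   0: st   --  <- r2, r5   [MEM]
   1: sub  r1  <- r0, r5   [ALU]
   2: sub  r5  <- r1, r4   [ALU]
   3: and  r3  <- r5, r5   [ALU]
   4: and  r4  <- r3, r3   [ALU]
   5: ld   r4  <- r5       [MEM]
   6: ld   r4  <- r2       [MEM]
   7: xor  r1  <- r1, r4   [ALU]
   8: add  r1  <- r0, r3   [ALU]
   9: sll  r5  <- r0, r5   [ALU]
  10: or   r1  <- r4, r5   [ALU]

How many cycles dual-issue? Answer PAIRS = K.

PAIRS = 2

c0: i0&i1 st;sub  2-wide
c1: i2 sub  RAW r5
c2: i3 and  RAW r3
c3: i4 and  WAW r4
c4: i5 ld  no-port MEM/MEM
c5: i6 ld  RAW r4
c6: i7 xor  WAW r1
c7: i8&i9 add;sll  2-wide
c8: i10 or  tail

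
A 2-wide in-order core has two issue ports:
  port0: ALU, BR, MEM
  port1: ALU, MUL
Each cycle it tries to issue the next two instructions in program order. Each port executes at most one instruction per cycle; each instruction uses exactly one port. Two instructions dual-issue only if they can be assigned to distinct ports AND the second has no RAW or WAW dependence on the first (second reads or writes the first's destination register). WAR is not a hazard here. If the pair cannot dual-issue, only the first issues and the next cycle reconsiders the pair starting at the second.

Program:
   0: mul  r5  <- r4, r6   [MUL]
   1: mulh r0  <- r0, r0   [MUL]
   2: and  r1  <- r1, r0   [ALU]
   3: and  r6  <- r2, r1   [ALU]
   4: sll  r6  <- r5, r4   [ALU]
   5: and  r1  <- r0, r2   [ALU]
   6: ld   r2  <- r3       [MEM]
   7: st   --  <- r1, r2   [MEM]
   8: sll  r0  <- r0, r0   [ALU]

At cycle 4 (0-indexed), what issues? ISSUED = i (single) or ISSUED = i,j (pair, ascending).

ISSUED = 4,5

c0: i0 mul.MUL  no-port MUL/MUL
c1: i1 mulh.MUL  RAW r0
c2: i2 and.ALU  RAW r1
c3: i3 and.ALU  WAW r6
c4: i4+i5 sll.ALU and.ALU  dual
c5: i6 ld.MEM  no-port MEM/MEM
c6: i7+i8 st.MEM sll.ALU  dual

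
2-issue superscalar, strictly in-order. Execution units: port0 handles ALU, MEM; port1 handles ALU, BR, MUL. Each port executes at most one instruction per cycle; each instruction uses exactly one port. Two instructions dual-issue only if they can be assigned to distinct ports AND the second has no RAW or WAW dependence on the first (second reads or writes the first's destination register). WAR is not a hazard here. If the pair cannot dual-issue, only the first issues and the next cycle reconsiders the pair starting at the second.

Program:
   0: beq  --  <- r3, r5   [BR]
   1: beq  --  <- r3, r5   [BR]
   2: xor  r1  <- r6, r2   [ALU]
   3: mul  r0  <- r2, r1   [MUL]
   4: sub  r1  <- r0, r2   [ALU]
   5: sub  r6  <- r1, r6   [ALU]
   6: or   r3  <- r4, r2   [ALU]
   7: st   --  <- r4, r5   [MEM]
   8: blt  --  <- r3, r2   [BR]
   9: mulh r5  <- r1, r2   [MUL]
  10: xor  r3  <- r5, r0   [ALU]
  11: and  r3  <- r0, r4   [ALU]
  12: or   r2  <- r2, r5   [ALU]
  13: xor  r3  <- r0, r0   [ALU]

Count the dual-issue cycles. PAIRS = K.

PAIRS = 4

t=0 i0:beq ; no-port BR/BR
t=1 i1+i2:beq xor ; 2-wide
t=2 i3:mul ; RAW r0
t=3 i4:sub ; RAW r1
t=4 i5+i6:sub or ; 2-wide
t=5 i7+i8:st blt ; 2-wide
t=6 i9:mulh ; RAW r5
t=7 i10:xor ; WAW r3
t=8 i11+i12:and or ; 2-wide
t=9 i13:xor ; tail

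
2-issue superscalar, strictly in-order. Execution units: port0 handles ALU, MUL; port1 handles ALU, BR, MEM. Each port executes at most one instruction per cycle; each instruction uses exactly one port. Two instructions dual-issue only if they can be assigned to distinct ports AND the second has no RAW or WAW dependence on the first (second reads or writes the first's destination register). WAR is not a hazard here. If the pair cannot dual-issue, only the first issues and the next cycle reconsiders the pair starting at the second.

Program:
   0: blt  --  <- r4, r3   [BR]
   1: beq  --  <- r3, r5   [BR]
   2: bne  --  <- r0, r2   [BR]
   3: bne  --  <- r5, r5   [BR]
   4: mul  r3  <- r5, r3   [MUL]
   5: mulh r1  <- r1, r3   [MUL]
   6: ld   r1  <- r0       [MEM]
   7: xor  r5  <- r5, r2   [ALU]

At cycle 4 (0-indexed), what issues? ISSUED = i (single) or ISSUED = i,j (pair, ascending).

[0] i0  blt  -- no-port BR/BR
[1] i1  beq  -- no-port BR/BR
[2] i2  bne  -- no-port BR/BR
[3] i3,i4  bne mul  -- 2-wide
[4] i5  mulh  -- WAW r1
[5] i6,i7  ld xor  -- 2-wide

ISSUED = 5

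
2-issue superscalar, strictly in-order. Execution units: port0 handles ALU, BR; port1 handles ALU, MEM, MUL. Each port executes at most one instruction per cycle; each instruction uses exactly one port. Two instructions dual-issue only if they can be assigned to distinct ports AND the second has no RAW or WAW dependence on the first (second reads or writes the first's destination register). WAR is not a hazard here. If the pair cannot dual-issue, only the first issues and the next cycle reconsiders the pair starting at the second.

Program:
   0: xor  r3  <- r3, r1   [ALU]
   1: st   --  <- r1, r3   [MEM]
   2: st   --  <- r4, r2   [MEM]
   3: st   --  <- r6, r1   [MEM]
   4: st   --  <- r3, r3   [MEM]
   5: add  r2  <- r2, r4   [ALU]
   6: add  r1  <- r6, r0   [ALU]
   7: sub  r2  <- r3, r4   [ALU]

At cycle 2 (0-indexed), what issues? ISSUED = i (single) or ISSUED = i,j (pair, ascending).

ISSUED = 2

0. xor.ALU @i0  | RAW r3
1. st.MEM @i1  | no-port MEM/MEM
2. st.MEM @i2  | no-port MEM/MEM
3. st.MEM @i3  | no-port MEM/MEM
4. st.MEM add.ALU @i4&i5  | dual
5. add.ALU sub.ALU @i6&i7  | dual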